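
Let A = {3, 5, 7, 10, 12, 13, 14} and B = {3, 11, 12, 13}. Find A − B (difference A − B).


A = {3, 5, 7, 10, 12, 13, 14}
B = {3, 11, 12, 13}
Operation: difference A − B
In A but not B: 5, 7, 10, 14

{5, 7, 10, 14}


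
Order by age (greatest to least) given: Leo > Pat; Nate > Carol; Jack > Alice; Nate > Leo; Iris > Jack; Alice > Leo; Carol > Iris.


Constraints: Leo > Pat; Nate > Carol; Jack > Alice; Nate > Leo; Iris > Jack; Alice > Leo; Carol > Iris
Method: at each step, the next-highest is the one remaining person who never appears on the smaller side of a constraint between remaining people.
  Step 1: remaining {Alice, Nate, Carol, Jack, Iris, Leo, Pat}; on the smaller side: {Alice, Carol, Jack, Iris, Leo, Pat} → Nate is next (Nate > Carol; Nate > Leo).
  Step 2: remaining {Alice, Carol, Jack, Iris, Leo, Pat}; on the smaller side: {Alice, Jack, Iris, Leo, Pat} → Carol is next (Carol > Iris).
  Step 3: remaining {Alice, Jack, Iris, Leo, Pat}; on the smaller side: {Alice, Jack, Leo, Pat} → Iris is next (Iris > Jack).
  Step 4: remaining {Alice, Jack, Leo, Pat}; on the smaller side: {Alice, Leo, Pat} → Jack is next (Jack > Alice).
  Step 5: remaining {Alice, Leo, Pat}; on the smaller side: {Leo, Pat} → Alice is next (Alice > Leo).
  Step 6: remaining {Leo, Pat}; on the smaller side: {Pat} → Leo is next (Leo > Pat).
  Step 7: only Pat remains → lowest.
Final ranking (highest to lowest):

Nate > Carol > Iris > Jack > Alice > Leo > Pat


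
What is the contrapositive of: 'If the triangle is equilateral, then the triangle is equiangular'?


Original: If the triangle is equilateral, then the triangle is equiangular
Contrapositive: If ¬Q, then ¬P
Negate Q: not (the triangle is equiangular)
Negate P: not (the triangle is equilateral)

If not (the triangle is equiangular), then not (the triangle is equilateral).


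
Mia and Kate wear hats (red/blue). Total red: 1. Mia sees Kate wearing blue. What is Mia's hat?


Total red = 1, Kate = blue
Red accounted for: 0
Remaining for Mia: 1
Mia's hat is red.

red


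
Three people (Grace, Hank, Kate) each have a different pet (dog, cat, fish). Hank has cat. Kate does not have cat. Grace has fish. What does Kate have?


From clues:
  Grace → fish
  Hank → cat
By elimination, Kate gets the remaining.

dog


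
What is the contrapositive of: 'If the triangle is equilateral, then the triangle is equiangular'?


Original: If the triangle is equilateral, then the triangle is equiangular
Contrapositive: If ¬Q, then ¬P
Negate Q: not (the triangle is equiangular)
Negate P: not (the triangle is equilateral)

If not (the triangle is equiangular), then not (the triangle is equilateral).


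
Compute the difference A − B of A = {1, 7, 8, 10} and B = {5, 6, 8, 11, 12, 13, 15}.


A = {1, 7, 8, 10}
B = {5, 6, 8, 11, 12, 13, 15}
Operation: difference A − B
In A but not B: 1, 7, 10

{1, 7, 10}


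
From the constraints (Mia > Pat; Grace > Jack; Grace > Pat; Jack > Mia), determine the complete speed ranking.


Constraints: Mia > Pat; Grace > Jack; Grace > Pat; Jack > Mia
Method: at each step, the next-highest is the one remaining person who never appears on the smaller side of a constraint between remaining people.
  Step 1: remaining {Grace, Pat, Mia, Jack}; on the smaller side: {Pat, Mia, Jack} → Grace is next (Grace > Jack; Grace > Pat).
  Step 2: remaining {Pat, Mia, Jack}; on the smaller side: {Pat, Mia} → Jack is next (Jack > Mia).
  Step 3: remaining {Pat, Mia}; on the smaller side: {Pat} → Mia is next (Mia > Pat).
  Step 4: only Pat remains → lowest.
Final ranking (highest to lowest):

Grace > Jack > Mia > Pat


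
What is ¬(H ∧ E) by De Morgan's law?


De Morgan's law: ¬(P ∧ Q) ≡ ¬P ∨ ¬Q
¬(H ∧ E) = ¬H ∨ ¬E

¬H ∨ ¬E


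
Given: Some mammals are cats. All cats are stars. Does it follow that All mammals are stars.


Premise 1: Some mammals are cats.
Premise 2: All cats are stars.
Conclusion: All mammals are stars.
Fallacy: illicit minor. The minor term (mammals) is distributed in the conclusion ('All mammals ...') but undistributed in its premise ('Some mammals are cats' doesn't cover all mammals).
Only 'Some mammals are stars' follows, not 'All'.

Invalid


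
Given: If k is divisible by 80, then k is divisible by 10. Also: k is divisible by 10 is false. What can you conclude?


Modus tollens: P → Q, ¬Q ⊢ ¬P
P: k is divisible by 80
Q: k is divisible by 10
We have P → Q and Q is false.
By modus tollens, P must be false.

It is not the case that k is divisible by 80


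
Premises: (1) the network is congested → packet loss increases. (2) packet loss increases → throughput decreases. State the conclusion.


Hypothetical syllogism: P → Q, Q → R ⊢ P → R
Premise 1: the network is congested → packet loss increases
Premise 2: packet loss increases → throughput decreases
Chain the implications: the middle term (packet loss increases) links the two.
Conclusion: If the network is congested, then throughput decreases.

If the network is congested, then throughput decreases.


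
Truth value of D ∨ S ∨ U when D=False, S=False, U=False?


D = False, S = False, U = False
Expression: D ∨ S ∨ U
Step 1: D ∨ S = False OR False = False
Step 2: (False) ∨ U = False OR False = False

False


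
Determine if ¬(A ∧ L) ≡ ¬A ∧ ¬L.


Expression 1: ¬(A ∧ L)
Expression 2: ¬A ∧ ¬L
Truth table (A L | Expr1 Expr2):
  T T |   F     F
  T F |   T     F   ← differ
  F T |   T     F   ← differ
  F F |   T     T
Counterexample: A=T, L=F gives Expr1 = T but Expr2 = F, so the expressions are NOT logically equivalent.

No


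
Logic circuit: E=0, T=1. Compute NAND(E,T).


E AND T = 0
NOT(0) = 1

1


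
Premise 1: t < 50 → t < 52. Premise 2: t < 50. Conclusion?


Modus ponens: P → Q, P ⊢ Q
P: t < 50
Q: t < 52
We have P → Q and P is true.
By modus ponens, Q must be true.

t < 52


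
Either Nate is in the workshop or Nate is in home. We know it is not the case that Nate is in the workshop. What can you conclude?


Disjunctive syllogism: P ∨ Q, ¬P ⊢ Q
Disjunction: Nate is in the workshop ∨ Nate is in home
We know it is not the case that Nate is in the workshop.
By disjunctive syllogism, the other disjunct must be true.

Nate is in home


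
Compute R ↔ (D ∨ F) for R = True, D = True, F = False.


R = True, D = True, F = False
Step 1: D ∨ F = True OR False = True
Step 2: R ↔ (True): true when both sides have same truth value.
Result: True ↔ True = True

True


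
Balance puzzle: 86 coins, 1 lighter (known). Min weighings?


Each weighing has 3 outcomes (left heavy / balance / right heavy), so k weighings distinguish at most 3^k cases; splitting into three near-equal groups achieves this.
Need 3^k ≥ 86: 3^4 = 81 < 86 ≤ 3^5 = 243
k = ⌈log₃(86)⌉ = 5

5


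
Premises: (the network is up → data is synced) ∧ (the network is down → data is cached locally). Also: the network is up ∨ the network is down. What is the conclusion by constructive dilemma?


Constructive dilemma: (P → Q) ∧ (R → S), P ∨ R ⊢ Q ∨ S
Premise 1: the network is up → data is synced
Premise 2: the network is down → data is cached locally
Premise 3: the network is up ∨ the network is down
Case 1: Assuming the network is up, then by Premise 1, data is synced.
Case 2: Assuming the network is down, then by Premise 2, data is cached locally.
Since one of the network is up or the network is down must hold, we get data is synced or data is cached locally.

Data is synced or data is cached locally.


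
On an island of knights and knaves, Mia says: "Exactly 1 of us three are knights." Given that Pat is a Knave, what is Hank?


Mia claims exactly 1 knights among Mia, Pat, Hank.
Given: Pat is a Knave.

Case 1: Mia is a Knight (tells truth)
  Then exactly 1 of the three are knights.
  Counting Mia, Pat: 1 knight(s) so far. Need 0 more → Hank = Knave.
Case 2: Mia is a Knave (lies)
  Then the count is NOT 1.
  If Hank = Knight, count = 1 = 1 → claim would be true, contradicts lie.
  If Hank = Knave, count = 0 ≠ 1 → lie confirmed ✓

Hank is a Knave.

Knave


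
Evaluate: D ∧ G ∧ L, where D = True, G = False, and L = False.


D = True, G = False, L = False
Step 1: D ∧ G = True AND False = False
Step 2: (False) ∧ L = (False) AND False = False
AND is true only when ALL operands are true.

False


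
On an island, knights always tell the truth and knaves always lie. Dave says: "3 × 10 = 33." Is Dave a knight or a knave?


Statement: "3 × 10 = 33."
Actual: 3 × 10 = 30
Claimed: 33
Statement is FALSE → Dave lies → Knave

Knave


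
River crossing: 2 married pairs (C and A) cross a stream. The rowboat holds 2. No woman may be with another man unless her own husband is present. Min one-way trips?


Label couples C and A.
1. WC+WA → (far: WC,WA; near: HC,HA)
2. WC ←   (far: WA; near: HC,HA,WC)
3. HC+HA → (far: HC,HA,WA; near: WC)
4. HC ←   (far: HA,WA; near: HC,WC)  — HC returns, since WC is alone on near bank
5. HC+WC → (far: all four; near: empty)
Every state respects the constraint.
Minimum trips = 5

5


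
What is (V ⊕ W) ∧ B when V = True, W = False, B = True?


V = True, W = False, B = True
Step 1: V ⊕ W = True XOR False = True
Step 2: True ∧ B = True AND True = True
XOR true when exactly one of V,W is true; then AND with B.

True


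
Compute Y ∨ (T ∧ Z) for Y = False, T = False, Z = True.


Y = False, T = False, Z = True
Step 1: T ∧ Z = False AND True = False
Step 2: Y ∨ False = False OR False = False
AND evaluated first (higher precedence); then OR applied.

False


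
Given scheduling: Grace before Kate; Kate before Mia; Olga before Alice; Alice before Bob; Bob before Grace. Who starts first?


Constraints: Grace before Kate; Kate before Mia; Olga before Alice; Alice before Bob; Bob before Grace
The first task can have nothing scheduled before it, so it must never appear on the right of a 'before'.
Tasks appearing after some 'before': Kate, Mia, Alice, Bob, Grace.
The only task not in that list is Olga → it is first.

Olga


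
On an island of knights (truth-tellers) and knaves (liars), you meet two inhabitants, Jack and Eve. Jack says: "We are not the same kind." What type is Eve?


Jack says: "We are not the same kind."
Case 1: Jack is a Knight (truth-teller)
  Statement is true → they ARE different → Eve is a Knave
Case 2: Jack is a Knave (liar)
  Statement is false → they are NOT different → Eve is a Knave
In both cases, Eve is a Knave.

Knave


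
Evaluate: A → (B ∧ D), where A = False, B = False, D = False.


A = False, B = False, D = False
Step 1: B ∧ D = False AND False = False
Step 2: A → (False): false only when A=True and consequent=False.
Result: True

True


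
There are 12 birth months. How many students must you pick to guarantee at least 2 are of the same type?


Pigeonhole: to guarantee k in one of n categories, need (k-1)×n + 1.
k = 2, n = 12
Minimum = (2-1) × 12 + 1 = 1 × 12 + 1

13


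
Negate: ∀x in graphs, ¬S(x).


Original: ∀x ¬S(x)
Rule: ¬∀→∃, ¬∃→∀, negate predicate.
Negation: ∃x S(x)

∃x S(x)


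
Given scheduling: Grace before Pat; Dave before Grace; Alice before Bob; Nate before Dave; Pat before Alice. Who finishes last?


Constraints: Grace before Pat; Dave before Grace; Alice before Bob; Nate before Dave; Pat before Alice
The last task can have nothing scheduled after it, so it must never appear on the left of a 'before'.
Tasks appearing before some other task: Grace, Dave, Alice, Nate, Pat.
The only task not in that list is Bob → it is last.

Bob


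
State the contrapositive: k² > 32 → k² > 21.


Original: If k² > 32, then k² > 21
Contrapositive: If ¬Q, then ¬P
Negate Q: not (k² > 21)
Negate P: not (k² > 32)

If not (k² > 21), then not (k² > 32).


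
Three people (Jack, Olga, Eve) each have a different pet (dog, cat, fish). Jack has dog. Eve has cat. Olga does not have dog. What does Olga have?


From clues:
  Eve → cat
  Jack → dog
By elimination, Olga gets the remaining.

fish


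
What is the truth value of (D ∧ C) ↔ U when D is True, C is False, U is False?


D = True, C = False, U = False
Step 1: D ∧ C = True AND False = False
Step 2: (False) ↔ U: true when both sides have same truth value.
Result: False ↔ False = True

True


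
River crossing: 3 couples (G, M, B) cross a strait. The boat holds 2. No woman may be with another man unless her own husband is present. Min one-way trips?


Label couples G, M, B (H = husband, W = wife).
Counting alone: 6 people, the boat carries 2 and someone must bring it back, so each round trip nets at most +1 on the far side until the last crossing → at least 9 trips. The jealousy constraint makes 9 impossible; the shortest valid schedule has 11:
1. WG+WM →  (far: WG,WM; near: HG,HM,HB,WB)
2. WG ←       (far: WM; near: HG,HM,HB,WG,WB)
3. WG+WB →  (far: WG,WM,WB; near: HG,HM,HB)
4. WG ←       (far: WM,WB; near: HG,HM,HB,WG)
5. HM+HB →  (far: HM,WM,HB,WB; near: HG,WG)
6. HM+WM ←  (far: HB,WB; near: HG,WG,HM,WM)
7. HG+HM →  (far: HG,HM,HB,WB; near: WG,WM)
8. WB ←       (far: HG,HM,HB; near: WG,WM,WB)
9. WG+WM →  (far: HG,WG,HM,WM,HB; near: WB)
10. HB ←      (far: HG,WG,HM,WM; near: HB,WB)
11. HB+WB → (far: all six; near: empty)
In every state each wife is either with her husband or with no other man.
Minimum trips = 11

11


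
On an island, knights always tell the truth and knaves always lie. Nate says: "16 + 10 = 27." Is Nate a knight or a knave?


Statement: "16 + 10 = 27."
Actual: 16 + 10 = 26
Claimed: 27
Statement is FALSE → Nate lies → Knave

Knave


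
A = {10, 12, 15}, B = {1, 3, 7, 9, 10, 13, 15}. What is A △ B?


A = {10, 12, 15}
B = {1, 3, 7, 9, 10, 13, 15}
Operation: symmetric difference
In A only: [12], in B only: [1, 3, 7, 9, 13]

{1, 3, 7, 9, 12, 13}


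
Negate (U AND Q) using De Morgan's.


De Morgan's law: ¬(P ∧ Q) ≡ ¬P ∨ ¬Q
¬(U ∧ Q) = ¬U ∨ ¬Q

¬U ∨ ¬Q


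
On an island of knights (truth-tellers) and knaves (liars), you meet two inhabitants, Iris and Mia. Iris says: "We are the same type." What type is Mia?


Iris says: "We are the same type."
Case 1: Iris is a Knight (truth-teller)
  Statement is true → they ARE the same → Mia is also a Knight
Case 2: Iris is a Knave (liar)
  Statement is false → they are NOT the same → Mia is a Knight
In both cases, Mia is a Knight.

Knight


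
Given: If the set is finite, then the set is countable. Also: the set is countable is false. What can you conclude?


Modus tollens: P → Q, ¬Q ⊢ ¬P
P: the set is finite
Q: the set is countable
We have P → Q and Q is false.
By modus tollens, P must be false.

It is not the case that the set is finite


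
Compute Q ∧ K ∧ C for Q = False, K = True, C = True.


Q = False, K = True, C = True
Step 1: Q ∧ K = False AND True = False
Step 2: (False) ∧ C = (False) AND True = False
AND is true only when ALL operands are true.

False


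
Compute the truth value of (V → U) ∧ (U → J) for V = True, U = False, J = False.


V = True, U = False, J = False
Step 1: V → U is false only when V=True and U=False. Result: False
Step 2: U → J is false only when U=True and J=False. Result: True
Step 3: False ∧ True = False

False


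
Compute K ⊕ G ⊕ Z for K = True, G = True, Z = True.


K = True, G = True, Z = True
Step 1: K ⊕ G = True XOR True = False
Step 2: False ⊕ Z = False XOR True = True
XOR is true when an odd number of operands are true.

True


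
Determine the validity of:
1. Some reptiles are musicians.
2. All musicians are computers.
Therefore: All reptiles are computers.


Premise 1: Some reptiles are musicians.
Premise 2: All musicians are computers.
Conclusion: All reptiles are computers.
Fallacy: illicit minor. The minor term (reptiles) is distributed in the conclusion ('All reptiles ...') but undistributed in its premise ('Some reptiles are musicians' doesn't cover all reptiles).
Only 'Some reptiles are computers' follows, not 'All'.

Invalid


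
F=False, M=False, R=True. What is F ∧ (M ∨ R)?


F = False, M = False, R = True
Expression: F ∧ (M ∨ R)
Step 1: M ∨ R = False OR True = True
Step 2: F ∧ (True) = False AND True = False

False


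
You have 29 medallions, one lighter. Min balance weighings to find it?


Each weighing has 3 outcomes (left heavy / balance / right heavy), so k weighings distinguish at most 3^k cases; splitting into three near-equal groups achieves this.
Need 3^k ≥ 29: 3^3 = 27 < 29 ≤ 3^4 = 81
k = ⌈log₃(29)⌉ = 4

4


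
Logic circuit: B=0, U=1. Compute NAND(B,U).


B AND U = 0
NOT(0) = 1

1


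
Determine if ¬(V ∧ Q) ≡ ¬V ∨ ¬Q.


Expression 1: ¬(V ∧ Q)
Expression 2: ¬V ∨ ¬Q
Truth table (V Q | Expr1 Expr2):
  T T |   F     F
  T F |   T     T
  F T |   T     T
  F F |   T     T
All 4 rows agree, so the expressions are logically equivalent.

Yes


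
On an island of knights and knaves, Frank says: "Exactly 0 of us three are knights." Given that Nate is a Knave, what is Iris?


Frank claims exactly 0 knights among Frank, Nate, Iris.
Given: Nate is a Knave.

Case 1: Frank is a Knight (tells truth)
  Then exactly 0 of the three are knights.
  Counting Frank, Nate: 1 knight(s) so far. Need -1 more → impossible.
Case 2: Frank is a Knave (lies)
  Then the count is NOT 0.
  If Iris = Knave, count = 0 = 0 → claim would be true, contradicts lie.
  If Iris = Knight, count = 1 ≠ 0 → lie confirmed ✓

Iris is a Knight.

Knight


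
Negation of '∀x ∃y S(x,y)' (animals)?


Original: ∀x ∃y S(x,y)
Rule: ¬∀→∃, ¬∃→∀, negate predicate.
Negation: ∃x ∀y ¬S(x,y)

∃x ∀y ¬S(x,y)


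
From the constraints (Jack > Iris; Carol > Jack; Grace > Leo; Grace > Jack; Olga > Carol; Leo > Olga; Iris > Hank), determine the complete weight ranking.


Constraints: Jack > Iris; Carol > Jack; Grace > Leo; Grace > Jack; Olga > Carol; Leo > Olga; Iris > Hank
Method: at each step, the next-highest is the one remaining person who never appears on the smaller side of a constraint between remaining people.
  Step 1: remaining {Olga, Iris, Leo, Grace, Carol, Hank, Jack}; on the smaller side: {Olga, Iris, Leo, Carol, Hank, Jack} → Grace is next (Grace > Leo; Grace > Jack).
  Step 2: remaining {Olga, Iris, Leo, Carol, Hank, Jack}; on the smaller side: {Olga, Iris, Carol, Hank, Jack} → Leo is next (Leo > Olga).
  Step 3: remaining {Olga, Iris, Carol, Hank, Jack}; on the smaller side: {Iris, Carol, Hank, Jack} → Olga is next (Olga > Carol).
  Step 4: remaining {Iris, Carol, Hank, Jack}; on the smaller side: {Iris, Hank, Jack} → Carol is next (Carol > Jack).
  Step 5: remaining {Iris, Hank, Jack}; on the smaller side: {Iris, Hank} → Jack is next (Jack > Iris).
  Step 6: remaining {Iris, Hank}; on the smaller side: {Hank} → Iris is next (Iris > Hank).
  Step 7: only Hank remains → lowest.
Final ranking (highest to lowest):

Grace > Leo > Olga > Carol > Jack > Iris > Hank


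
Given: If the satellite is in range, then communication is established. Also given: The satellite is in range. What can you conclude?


Modus ponens: P → Q, P ⊢ Q
P: the satellite is in range
Q: communication is established
We have P → Q and P is true.
By modus ponens, Q must be true.

Communication is established


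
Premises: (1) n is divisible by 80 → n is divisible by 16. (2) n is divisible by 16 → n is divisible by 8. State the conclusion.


Hypothetical syllogism: P → Q, Q → R ⊢ P → R
Premise 1: n is divisible by 80 → n is divisible by 16
Premise 2: n is divisible by 16 → n is divisible by 8
Chain the implications: the middle term (n is divisible by 16) links the two.
Conclusion: If n is divisible by 80, then n is divisible by 8.

If n is divisible by 80, then n is divisible by 8.


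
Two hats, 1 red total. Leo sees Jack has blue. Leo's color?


Total red = 1, Jack = blue
Red accounted for: 0
Remaining for Leo: 1
Leo's hat is red.

red


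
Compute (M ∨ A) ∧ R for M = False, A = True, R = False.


M = False, A = True, R = False
Step 1: M ∨ A = False OR True = True
Step 2: True ∧ R = True AND False = False
OR is true when at least one operand is true; AND requires both.

False


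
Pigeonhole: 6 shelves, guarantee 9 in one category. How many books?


Pigeonhole: to guarantee k in one of n categories, need (k-1)×n + 1.
k = 9, n = 6
Minimum = (9-1) × 6 + 1 = 8 × 6 + 1

49


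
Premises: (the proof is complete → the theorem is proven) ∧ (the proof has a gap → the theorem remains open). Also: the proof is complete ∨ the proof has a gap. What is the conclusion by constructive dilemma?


Constructive dilemma: (P → Q) ∧ (R → S), P ∨ R ⊢ Q ∨ S
Premise 1: the proof is complete → the theorem is proven
Premise 2: the proof has a gap → the theorem remains open
Premise 3: the proof is complete ∨ the proof has a gap
Case 1: Assuming the proof is complete, then by Premise 1, the theorem is proven.
Case 2: Assuming the proof has a gap, then by Premise 2, the theorem remains open.
Since one of the proof is complete or the proof has a gap must hold, we get the theorem is proven or the theorem remains open.

The theorem is proven or the theorem remains open.


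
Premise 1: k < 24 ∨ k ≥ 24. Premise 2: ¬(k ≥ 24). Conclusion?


Disjunctive syllogism: P ∨ Q, ¬P ⊢ Q
Disjunction: k < 24 ∨ k ≥ 24
We know it is not the case that k ≥ 24.
By disjunctive syllogism, the other disjunct must be true.

k < 24


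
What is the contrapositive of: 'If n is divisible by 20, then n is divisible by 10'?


Original: If n is divisible by 20, then n is divisible by 10
Contrapositive: If ¬Q, then ¬P
Negate Q: not (n is divisible by 10)
Negate P: not (n is divisible by 20)

If not (n is divisible by 10), then not (n is divisible by 20).


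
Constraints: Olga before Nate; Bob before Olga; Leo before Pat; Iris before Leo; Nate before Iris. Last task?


Constraints: Olga before Nate; Bob before Olga; Leo before Pat; Iris before Leo; Nate before Iris
The last task can have nothing scheduled after it, so it must never appear on the left of a 'before'.
Tasks appearing before some other task: Olga, Bob, Leo, Iris, Nate.
The only task not in that list is Pat → it is last.

Pat


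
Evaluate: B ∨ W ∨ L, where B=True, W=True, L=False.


B = True, W = True, L = False
Expression: B ∨ W ∨ L
Step 1: B ∨ W = True OR True = True
Step 2: (True) ∨ L = True OR False = True

True


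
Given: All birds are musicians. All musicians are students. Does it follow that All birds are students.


Premise 1: All birds are musicians.
Premise 2: All musicians are students.
Conclusion: All birds are students.
Barbara syllogism (AAA-1): All A are B, All B are C → All A are C.
Middle term (musicians) distributed in premise 2.

Valid


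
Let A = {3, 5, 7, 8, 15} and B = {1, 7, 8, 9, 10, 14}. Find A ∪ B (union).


A = {3, 5, 7, 8, 15}
B = {1, 7, 8, 9, 10, 14}
Operation: union
All elements combined: 1, 3, 5, 7, 8, 9, 10, 14, 15

{1, 3, 5, 7, 8, 9, 10, 14, 15}


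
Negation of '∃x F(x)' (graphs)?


Original: ∃x F(x)
Rule: ¬∀→∃, ¬∃→∀, negate predicate.
Negation: ∀x ¬F(x)

∀x ¬F(x)


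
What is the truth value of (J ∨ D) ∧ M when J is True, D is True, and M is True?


J = True, D = True, M = True
Step 1: J ∨ D = True OR True = True
Step 2: True ∧ M = True AND True = True
OR is true when at least one operand is true; AND requires both.

True


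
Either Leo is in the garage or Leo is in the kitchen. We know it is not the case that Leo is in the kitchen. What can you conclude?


Disjunctive syllogism: P ∨ Q, ¬P ⊢ Q
Disjunction: Leo is in the garage ∨ Leo is in the kitchen
We know it is not the case that Leo is in the kitchen.
By disjunctive syllogism, the other disjunct must be true.

Leo is in the garage


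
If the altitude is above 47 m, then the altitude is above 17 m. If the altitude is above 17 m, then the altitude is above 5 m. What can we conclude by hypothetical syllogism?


Hypothetical syllogism: P → Q, Q → R ⊢ P → R
Premise 1: the altitude is above 47 m → the altitude is above 17 m
Premise 2: the altitude is above 17 m → the altitude is above 5 m
Chain the implications: the middle term (the altitude is above 17 m) links the two.
Conclusion: If the altitude is above 47 m, then the altitude is above 5 m.

If the altitude is above 47 m, then the altitude is above 5 m.


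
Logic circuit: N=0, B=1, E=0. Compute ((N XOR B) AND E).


N XOR B = 0^1 = 1
1 AND 0 = 0

0


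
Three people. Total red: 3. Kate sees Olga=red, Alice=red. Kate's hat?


Total red = 3, seen red = 2
Own red = 3 - 2 = 1
Kate's hat is red.

red


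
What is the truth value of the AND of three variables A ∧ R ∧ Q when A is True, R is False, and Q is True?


A = True, R = False, Q = True
Step 1: A ∧ R = True AND False = False
Step 2: (False) ∧ Q = (False) AND True = False
AND is true only when ALL operands are true.

False


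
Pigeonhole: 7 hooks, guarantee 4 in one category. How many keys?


Pigeonhole: to guarantee k in one of n categories, need (k-1)×n + 1.
k = 4, n = 7
Minimum = (4-1) × 7 + 1 = 3 × 7 + 1

22


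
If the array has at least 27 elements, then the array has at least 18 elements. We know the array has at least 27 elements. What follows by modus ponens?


Modus ponens: P → Q, P ⊢ Q
P: the array has at least 27 elements
Q: the array has at least 18 elements
We have P → Q and P is true.
By modus ponens, Q must be true.

The array has at least 18 elements


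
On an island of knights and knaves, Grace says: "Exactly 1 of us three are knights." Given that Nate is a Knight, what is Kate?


Grace claims exactly 1 knights among Grace, Nate, Kate.
Given: Nate is a Knight.

Case 1: Grace is a Knight (tells truth)
  Then exactly 1 of the three are knights.
  Counting Grace, Nate: 2 knight(s) so far. Need -1 more → impossible.
Case 2: Grace is a Knave (lies)
  Then the count is NOT 1.
  If Kate = Knave, count = 1 = 1 → claim would be true, contradicts lie.
  If Kate = Knight, count = 2 ≠ 1 → lie confirmed ✓

Kate is a Knight.

Knight


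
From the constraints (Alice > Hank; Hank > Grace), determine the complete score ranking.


Constraints: Alice > Hank; Hank > Grace
Method: at each step, the next-highest is the one remaining person who never appears on the smaller side of a constraint between remaining people.
  Step 1: remaining {Alice, Hank, Grace}; on the smaller side: {Hank, Grace} → Alice is next (Alice > Hank).
  Step 2: remaining {Hank, Grace}; on the smaller side: {Grace} → Hank is next (Hank > Grace).
  Step 3: only Grace remains → lowest.
Final ranking (highest to lowest):

Alice > Hank > Grace


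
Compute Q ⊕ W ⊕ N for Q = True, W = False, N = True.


Q = True, W = False, N = True
Step 1: Q ⊕ W = True XOR False = True
Step 2: True ⊕ N = True XOR True = False
XOR is true when an odd number of operands are true.

False


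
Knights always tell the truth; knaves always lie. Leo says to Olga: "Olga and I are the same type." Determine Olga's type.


Leo says: "Olga and I are the same type."
Case 1: Leo is a Knight (truth-teller)
  Statement is true → they ARE the same → Olga is also a Knight
Case 2: Leo is a Knave (liar)
  Statement is false → they are NOT the same → Olga is a Knight
In both cases, Olga is a Knight.

Knight


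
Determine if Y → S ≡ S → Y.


Expression 1: Y → S
Expression 2: S → Y
Truth table (Y S | Expr1 Expr2):
  T T |   T     T
  T F |   F     T   ← differ
  F T |   T     F   ← differ
  F F |   T     T
Counterexample: Y=T, S=F gives Expr1 = F but Expr2 = T, so the expressions are NOT logically equivalent.

No


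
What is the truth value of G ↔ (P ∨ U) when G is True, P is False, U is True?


G = True, P = False, U = True
Step 1: P ∨ U = False OR True = True
Step 2: G ↔ (True): true when both sides have same truth value.
Result: True ↔ True = True

True


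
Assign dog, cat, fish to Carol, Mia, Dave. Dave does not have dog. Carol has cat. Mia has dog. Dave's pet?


From clues:
  Mia → dog
  Carol → cat
By elimination, Dave gets the remaining.

fish


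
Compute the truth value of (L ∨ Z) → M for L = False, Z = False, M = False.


L = False, Z = False, M = False
Step 1: L ∨ Z = False OR False = False
Step 2: (False) → M: false only when antecedent=True and M=False.
Result: True

True


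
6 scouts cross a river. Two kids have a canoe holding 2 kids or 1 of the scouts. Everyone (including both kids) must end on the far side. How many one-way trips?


Per crossing of one of the scouts: kids→, one←, one of the scouts→, one← = 4 trips
6 × 4 = 24, + 1 final kids→ = 25
Minimum trips = 25

25


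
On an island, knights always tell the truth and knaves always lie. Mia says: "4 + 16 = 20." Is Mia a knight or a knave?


Statement: "4 + 16 = 20."
Actual: 4 + 16 = 20
Claimed: 20
Statement is TRUE → Mia tells the truth → Knight

Knight


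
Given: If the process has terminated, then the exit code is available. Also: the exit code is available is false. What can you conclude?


Modus tollens: P → Q, ¬Q ⊢ ¬P
P: the process has terminated
Q: the exit code is available
We have P → Q and Q is false.
By modus tollens, P must be false.

It is not the case that the process has terminated


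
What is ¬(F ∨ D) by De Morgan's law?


De Morgan's law: ¬(P ∨ Q) ≡ ¬P ∧ ¬Q
¬(F ∨ D) = ¬F ∧ ¬D

¬F ∧ ¬D


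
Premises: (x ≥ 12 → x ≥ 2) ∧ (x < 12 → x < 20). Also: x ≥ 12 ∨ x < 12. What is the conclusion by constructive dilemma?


Constructive dilemma: (P → Q) ∧ (R → S), P ∨ R ⊢ Q ∨ S
Premise 1: x ≥ 12 → x ≥ 2
Premise 2: x < 12 → x < 20
Premise 3: x ≥ 12 ∨ x < 12
Case 1: Assuming x ≥ 12, then by Premise 1, x ≥ 2.
Case 2: Assuming x < 12, then by Premise 2, x < 20.
Since one of x ≥ 12 or x < 12 must hold, we get x ≥ 2 or x < 20.

x ≥ 2 or x < 20.


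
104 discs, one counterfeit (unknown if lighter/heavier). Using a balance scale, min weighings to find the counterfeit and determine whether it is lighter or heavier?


Let n = 104. 208 possibilities (n discs × lighter/heavier); each weighing has 3 outcomes.
Bound for k weighings: say the first weighing puts j discs on each pan. If it tips, the 2j weighed discs remain suspects (each with a known direction) and k-1 weighings give 3^(k-1) outcomes; 3^(k-1) is odd, so 2j ≤ 3^(k-1) - 1. If it balances, the n - 2j unweighed discs remain with direction unknown: 2(n - 2j) ≤ 3^(k-1) - 1 by the same parity argument. Adding, n ≤ (3^(k-1) - 1) + (3^(k-1) - 1)/2 = (3^k - 3)/2, and the classical three-group strategy achieves this (3 discs in 2 weighings, 12 in 3, 39 in 4, 120 in 5).
So we need the smallest k with (3^k - 3)/2 ≥ 104.
k = 4: (3^4 - 3)/2 = 39 < 104 ✗
k = 5: (3^5 - 3)/2 = 120 ≥ 104 ✓

5


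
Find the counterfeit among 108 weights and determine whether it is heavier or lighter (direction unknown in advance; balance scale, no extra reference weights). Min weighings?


Let n = 108. 216 possibilities (n weights × lighter/heavier); each weighing has 3 outcomes.
Bound for k weighings: say the first weighing puts j weights on each pan. If it tips, the 2j weighed weights remain suspects (each with a known direction) and k-1 weighings give 3^(k-1) outcomes; 3^(k-1) is odd, so 2j ≤ 3^(k-1) - 1. If it balances, the n - 2j unweighed weights remain with direction unknown: 2(n - 2j) ≤ 3^(k-1) - 1 by the same parity argument. Adding, n ≤ (3^(k-1) - 1) + (3^(k-1) - 1)/2 = (3^k - 3)/2, and the classical three-group strategy achieves this (3 weights in 2 weighings, 12 in 3, 39 in 4, 120 in 5).
So we need the smallest k with (3^k - 3)/2 ≥ 108.
k = 4: (3^4 - 3)/2 = 39 < 108 ✗
k = 5: (3^5 - 3)/2 = 120 ≥ 108 ✓

5


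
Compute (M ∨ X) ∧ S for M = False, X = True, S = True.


M = False, X = True, S = True
Step 1: M ∨ X = False OR True = True
Step 2: True ∧ S = True AND True = True
OR is true when at least one operand is true; AND requires both.

True


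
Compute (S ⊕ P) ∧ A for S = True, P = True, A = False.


S = True, P = True, A = False
Step 1: S ⊕ P = True XOR True = False
Step 2: False ∧ A = False AND False = False
XOR true when exactly one of S,P is true; then AND with A.

False


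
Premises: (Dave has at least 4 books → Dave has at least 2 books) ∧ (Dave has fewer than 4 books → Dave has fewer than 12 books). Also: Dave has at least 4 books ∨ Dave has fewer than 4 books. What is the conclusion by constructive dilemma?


Constructive dilemma: (P → Q) ∧ (R → S), P ∨ R ⊢ Q ∨ S
Premise 1: Dave has at least 4 books → Dave has at least 2 books
Premise 2: Dave has fewer than 4 books → Dave has fewer than 12 books
Premise 3: Dave has at least 4 books ∨ Dave has fewer than 4 books
Case 1: Assuming Dave has at least 4 books, then by Premise 1, Dave has at least 2 books.
Case 2: Assuming Dave has fewer than 4 books, then by Premise 2, Dave has fewer than 12 books.
Since one of Dave has at least 4 books or Dave has fewer than 4 books must hold, we get Dave has at least 2 books or Dave has fewer than 12 books.

Dave has at least 2 books or Dave has fewer than 12 books.


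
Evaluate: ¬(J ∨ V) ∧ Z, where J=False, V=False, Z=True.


J = False, V = False, Z = True
Expression: ¬(J ∨ V) ∧ Z
Step 1: J ∨ V = False OR False = False
Step 2: ¬(J ∨ V) = NOT False = True
Step 3: (True) ∧ Z = True AND True = True

True


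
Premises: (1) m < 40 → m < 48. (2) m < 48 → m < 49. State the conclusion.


Hypothetical syllogism: P → Q, Q → R ⊢ P → R
Premise 1: m < 40 → m < 48
Premise 2: m < 48 → m < 49
Chain the implications: the middle term (m < 48) links the two.
Conclusion: If m < 40, then m < 49.

If m < 40, then m < 49.


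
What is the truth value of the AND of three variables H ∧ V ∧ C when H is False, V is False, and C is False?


H = False, V = False, C = False
Step 1: H ∧ V = False AND False = False
Step 2: (False) ∧ C = (False) AND False = False
AND is true only when ALL operands are true.

False


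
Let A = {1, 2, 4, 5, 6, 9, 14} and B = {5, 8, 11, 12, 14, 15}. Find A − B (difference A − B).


A = {1, 2, 4, 5, 6, 9, 14}
B = {5, 8, 11, 12, 14, 15}
Operation: difference A − B
In A but not B: 1, 2, 4, 6, 9

{1, 2, 4, 6, 9}


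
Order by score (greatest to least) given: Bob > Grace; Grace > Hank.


Constraints: Bob > Grace; Grace > Hank
Method: at each step, the next-highest is the one remaining person who never appears on the smaller side of a constraint between remaining people.
  Step 1: remaining {Grace, Bob, Hank}; on the smaller side: {Grace, Hank} → Bob is next (Bob > Grace).
  Step 2: remaining {Grace, Hank}; on the smaller side: {Hank} → Grace is next (Grace > Hank).
  Step 3: only Hank remains → lowest.
Final ranking (highest to lowest):

Bob > Grace > Hank


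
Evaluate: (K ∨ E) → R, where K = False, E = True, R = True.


K = False, E = True, R = True
Step 1: K ∨ E = False OR True = True
Step 2: (True) → R: false only when antecedent=True and R=False.
Result: True

True


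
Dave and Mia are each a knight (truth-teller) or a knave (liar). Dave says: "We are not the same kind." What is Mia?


Dave says: "We are not the same kind."
Case 1: Dave is a Knight (truth-teller)
  Statement is true → they ARE different → Mia is a Knave
Case 2: Dave is a Knave (liar)
  Statement is false → they are NOT different → Mia is a Knave
In both cases, Mia is a Knave.

Knave


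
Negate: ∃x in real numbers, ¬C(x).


Original: ∃x ¬C(x)
Rule: ¬∀→∃, ¬∃→∀, negate predicate.
Negation: ∀x C(x)

∀x C(x)


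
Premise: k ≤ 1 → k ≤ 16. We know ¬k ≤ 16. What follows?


Modus tollens: P → Q, ¬Q ⊢ ¬P
P: k ≤ 1
Q: k ≤ 16
We have P → Q and Q is false.
By modus tollens, P must be false.

It is not the case that k ≤ 1


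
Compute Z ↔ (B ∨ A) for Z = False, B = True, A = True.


Z = False, B = True, A = True
Step 1: B ∨ A = True OR True = True
Step 2: Z ↔ (True): true when both sides have same truth value.
Result: False ↔ True = False

False


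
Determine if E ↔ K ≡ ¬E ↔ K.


Expression 1: E ↔ K
Expression 2: ¬E ↔ K
Truth table (E K | Expr1 Expr2):
  T T |   T     F   ← differ
  T F |   F     T   ← differ
  F T |   F     T   ← differ
  F F |   T     F   ← differ
Counterexample: E=T, K=T gives Expr1 = T but Expr2 = F, so the expressions are NOT logically equivalent.

No


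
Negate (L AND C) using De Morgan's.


De Morgan's law: ¬(P ∧ Q) ≡ ¬P ∨ ¬Q
¬(L ∧ C) = ¬L ∨ ¬C

¬L ∨ ¬C


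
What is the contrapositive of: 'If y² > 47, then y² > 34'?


Original: If y² > 47, then y² > 34
Contrapositive: If ¬Q, then ¬P
Negate Q: not (y² > 34)
Negate P: not (y² > 47)

If not (y² > 34), then not (y² > 47).


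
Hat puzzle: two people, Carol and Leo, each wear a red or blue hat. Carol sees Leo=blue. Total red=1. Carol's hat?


Total red = 1, Leo = blue
Red accounted for: 0
Remaining for Carol: 1
Carol's hat is red.

red


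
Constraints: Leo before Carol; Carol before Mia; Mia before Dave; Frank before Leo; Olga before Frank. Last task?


Constraints: Leo before Carol; Carol before Mia; Mia before Dave; Frank before Leo; Olga before Frank
The last task can have nothing scheduled after it, so it must never appear on the left of a 'before'.
Tasks appearing before some other task: Leo, Carol, Mia, Frank, Olga.
The only task not in that list is Dave → it is last.

Dave


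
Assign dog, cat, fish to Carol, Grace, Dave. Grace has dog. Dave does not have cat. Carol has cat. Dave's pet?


From clues:
  Carol → cat
  Grace → dog
By elimination, Dave gets the remaining.

fish


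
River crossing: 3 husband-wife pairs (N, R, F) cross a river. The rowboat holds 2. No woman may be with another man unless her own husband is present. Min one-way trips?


Label couples N, R, F (H = husband, W = wife).
Counting alone: 6 people, the rowboat carries 2 and someone must bring it back, so each round trip nets at most +1 on the far side until the last crossing → at least 9 trips. The jealousy constraint makes 9 impossible; the shortest valid schedule has 11:
1. WN+WR →  (far: WN,WR; near: HN,HR,HF,WF)
2. WN ←       (far: WR; near: HN,HR,HF,WN,WF)
3. WN+WF →  (far: WN,WR,WF; near: HN,HR,HF)
4. WN ←       (far: WR,WF; near: HN,HR,HF,WN)
5. HR+HF →  (far: HR,WR,HF,WF; near: HN,WN)
6. HR+WR ←  (far: HF,WF; near: HN,WN,HR,WR)
7. HN+HR →  (far: HN,HR,HF,WF; near: WN,WR)
8. WF ←       (far: HN,HR,HF; near: WN,WR,WF)
9. WN+WR →  (far: HN,WN,HR,WR,HF; near: WF)
10. HF ←      (far: HN,WN,HR,WR; near: HF,WF)
11. HF+WF → (far: all six; near: empty)
In every state each wife is either with her husband or with no other man.
Minimum trips = 11

11


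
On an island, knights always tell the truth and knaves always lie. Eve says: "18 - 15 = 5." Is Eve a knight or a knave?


Statement: "18 - 15 = 5."
Actual: 18 - 15 = 3
Claimed: 5
Statement is FALSE → Eve lies → Knave

Knave


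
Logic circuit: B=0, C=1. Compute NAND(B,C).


B AND C = 0
NOT(0) = 1

1


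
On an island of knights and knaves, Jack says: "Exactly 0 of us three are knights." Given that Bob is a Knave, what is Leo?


Jack claims exactly 0 knights among Jack, Bob, Leo.
Given: Bob is a Knave.

Case 1: Jack is a Knight (tells truth)
  Then exactly 0 of the three are knights.
  Counting Jack, Bob: 1 knight(s) so far. Need -1 more → impossible.
Case 2: Jack is a Knave (lies)
  Then the count is NOT 0.
  If Leo = Knave, count = 0 = 0 → claim would be true, contradicts lie.
  If Leo = Knight, count = 1 ≠ 0 → lie confirmed ✓

Leo is a Knight.

Knight
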